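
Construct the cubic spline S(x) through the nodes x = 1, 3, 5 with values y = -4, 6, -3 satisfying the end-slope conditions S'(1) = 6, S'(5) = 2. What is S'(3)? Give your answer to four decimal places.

-1.6250

With m_i denoting the second derivative at x_i, h_i = 2, 2, and Δ_i = (y_(i+1) − y_i)/h_i = 5, -9/2:
  2·m_0 + 8·m_1 + 2·m_2 = 6(Δ_1 - Δ_0) = -57
Clamped end conditions give two more equations: 2h_0·m_0 + h_0·m_1 = 6(Δ_0 - S'(1)) = -6 and h_1·m_1 + 2h_1·m_2 = 6(S'(5) - Δ_1) = 39.
Solving the tridiagonal system: m_0 = 37/8, m_1 = -49/4, m_2 = 127/8.
On [3, 5], S'(x) = b_1 + 2c_1·(x - 3) + 3d_1·(x - 3)² with b_1 = Δ_1 - h_1(2m_1 + m_2)/6 = -13/8, c_1 = m_1/2 = -49/8, d_1 = (m_2 - m_1)/(6h_1) = 75/32. So S'(3) = -13/8.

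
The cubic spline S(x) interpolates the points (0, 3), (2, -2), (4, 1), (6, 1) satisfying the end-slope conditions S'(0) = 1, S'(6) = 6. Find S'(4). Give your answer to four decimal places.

With M_i denoting the second derivative at x_i, h_i = 2, 2, 2, and Δ_i = (y_(i+1) − y_i)/h_i = -5/2, 3/2, 0:
  2·M_0 + 8·M_1 + 2·M_2 = 6(Δ_1 - Δ_0) = 24
  2·M_1 + 8·M_2 + 2·M_3 = 6(Δ_2 - Δ_1) = -9
Clamped end conditions give two more equations: 2h_0·M_0 + h_0·M_1 = 6(Δ_0 - S'(0)) = -21 and h_2·M_2 + 2h_2·M_3 = 6(S'(6) - Δ_2) = 36.
Solving the tridiagonal system: M_0 = -128/15, M_1 = 197/30, M_2 = -86/15, M_3 = 178/15.
On [4, 6], S'(x) = b_2 + 2c_2·(x - 4) + 3d_2·(x - 4)² with b_2 = Δ_2 - h_2(2M_2 + M_3)/6 = -2/15, c_2 = M_2/2 = -43/15, d_2 = (M_3 - M_2)/(6h_2) = 22/15. So S'(4) = -2/15.

-0.1333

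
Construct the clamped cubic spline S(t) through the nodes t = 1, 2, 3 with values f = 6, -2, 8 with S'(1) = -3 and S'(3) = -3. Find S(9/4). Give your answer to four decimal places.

Put M_i = S'' at the i-th knot. Here h = (1, 1) and Δ = (-8, 10), so the interior equations h_(i-1)·M_(i-1) + 2(h_(i-1)+h_i)·M_i + h_i·M_(i+1) = 6(Δ_i − Δ_(i-1)) read
  1·M_0 + 4·M_1 + 1·M_2 = 6(Δ_1 - Δ_0) = 108
Clamped end conditions give two more equations: 2h_0·M_0 + h_0·M_1 = 6(Δ_0 - S'(1)) = -30 and h_1·M_1 + 2h_1·M_2 = 6(S'(3) - Δ_1) = -78.
Solving: M_0 = -42, M_1 = 54, M_2 = -66.
On [2, 3], S(t) = -2 + 3·(t - 2) + 27·(t - 2)² - 20·(t - 2)³.
With (t - 2) = 1/4: S(9/4) = 1/8.

0.1250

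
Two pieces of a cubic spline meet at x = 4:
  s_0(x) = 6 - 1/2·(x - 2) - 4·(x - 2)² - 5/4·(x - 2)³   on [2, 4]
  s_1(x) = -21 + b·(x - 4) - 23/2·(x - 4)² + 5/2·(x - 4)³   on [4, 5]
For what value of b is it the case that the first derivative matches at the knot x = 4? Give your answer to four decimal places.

s_0'(x) = -1/2 - 8·(x - 2) - 15/4·(x - 2)², so s_0'(4) = -63/2. On the right, s_1'(4) = b, so b = -63/2.

-31.5000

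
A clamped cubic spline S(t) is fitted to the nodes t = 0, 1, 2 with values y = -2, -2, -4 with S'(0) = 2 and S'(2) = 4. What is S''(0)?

-2

With M_i denoting the second derivative at x_i, h_i = 1, 1, and Δ_i = (y_(i+1) − y_i)/h_i = 0, -2:
  1·M_0 + 4·M_1 + 1·M_2 = 6(Δ_1 - Δ_0) = -12
Clamped end conditions give two more equations: 2h_0·M_0 + h_0·M_1 = 6(Δ_0 - S'(0)) = -12 and h_1·M_1 + 2h_1·M_2 = 6(S'(2) - Δ_1) = 36.
Forward elimination and back-substitution give M_0 = -2, M_1 = -8, M_2 = 22.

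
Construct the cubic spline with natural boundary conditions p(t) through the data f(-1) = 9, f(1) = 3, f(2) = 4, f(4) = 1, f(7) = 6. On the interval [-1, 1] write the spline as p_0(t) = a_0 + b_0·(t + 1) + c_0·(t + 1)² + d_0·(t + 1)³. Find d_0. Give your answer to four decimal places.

0.3916

Put m_i = p'' at the i-th knot. Here h = (2, 1, 2, 3) and Δ = (-3, 1, -3/2, 5/3), so the interior equations h_(i-1)·m_(i-1) + 2(h_(i-1)+h_i)·m_i + h_i·m_(i+1) = 6(Δ_i − Δ_(i-1)) read
  2·m_0 + 6·m_1 + 1·m_2 = 6(Δ_1 - Δ_0) = 24
  1·m_1 + 6·m_2 + 2·m_3 = 6(Δ_2 - Δ_1) = -15
  2·m_2 + 10·m_3 + 3·m_4 = 6(Δ_3 - Δ_2) = 19
Natural end conditions: m_0 = m_4 = 0.
Solving: m_0 = 0, m_1 = 766/163, m_2 = -684/163, m_3 = 893/326, m_4 = 0.
On [-1, 1], with p_0(t) = a_0 + b_0·(t + 1) + c_0·(t + 1)² + d_0·(t + 1)³: c_0 = m_0/2 = 0, d_0 = (m_1 - m_0)/(6h_0) = 383/978, b_0 = Δ_0 - h_0(2m_0 + m_1)/6 = -2233/489.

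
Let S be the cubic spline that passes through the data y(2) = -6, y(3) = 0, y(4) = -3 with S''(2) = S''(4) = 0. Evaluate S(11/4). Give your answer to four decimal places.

Let M_i = S''(x_i). Step sizes h_i = 1, 1; slopes of the chords Δ_i = (y_(i+1) - y_i)/h_i = 6, -3.
  1·M_0 + 4·M_1 + 1·M_2 = 6(Δ_1 - Δ_0) = -54
Natural end conditions: M_0 = M_2 = 0.
Solving: M_0 = 0, M_1 = -27/2, M_2 = 0.
On [2, 3], S(x) = -6 + 33/4·(x - 2) + 0·(x - 2)² - 9/4·(x - 2)³.
With (x - 2) = 3/4: S(11/4) = -195/256.

-0.7617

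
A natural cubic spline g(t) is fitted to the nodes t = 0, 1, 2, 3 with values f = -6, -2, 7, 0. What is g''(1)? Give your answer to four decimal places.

14.4000

With M_i denoting the second derivative at x_i, h_i = 1, 1, 1, and Δ_i = (y_(i+1) − y_i)/h_i = 4, 9, -7:
  1·M_0 + 4·M_1 + 1·M_2 = 6(Δ_1 - Δ_0) = 30
  1·M_1 + 4·M_2 + 1·M_3 = 6(Δ_2 - Δ_1) = -96
Natural end conditions: M_0 = M_3 = 0.
Solving: M_0 = 0, M_1 = 72/5, M_2 = -138/5, M_3 = 0.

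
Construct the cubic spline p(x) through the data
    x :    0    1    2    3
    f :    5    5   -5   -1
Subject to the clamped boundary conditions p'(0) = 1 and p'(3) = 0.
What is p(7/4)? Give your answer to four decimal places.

-3.3844

With M_i denoting the second derivative at x_i, h_i = 1, 1, 1, and Δ_i = (y_(i+1) − y_i)/h_i = 0, -10, 4:
  1·M_0 + 4·M_1 + 1·M_2 = 6(Δ_1 - Δ_0) = -60
  1·M_1 + 4·M_2 + 1·M_3 = 6(Δ_2 - Δ_1) = 84
Clamped end conditions give two more equations: 2h_0·M_0 + h_0·M_1 = 6(Δ_0 - p'(0)) = -6 and h_2·M_2 + 2h_2·M_3 = 6(p'(3) - Δ_2) = -24.
Solving: M_0 = 152/15, M_1 = -394/15, M_2 = 524/15, M_3 = -442/15.
On [1, 2], p(x) = 5 - 106/15·(x - 1) - 197/15·(x - 1)² + 51/5·(x - 1)³.
With (x - 1) = 3/4: p(7/4) = -1083/320.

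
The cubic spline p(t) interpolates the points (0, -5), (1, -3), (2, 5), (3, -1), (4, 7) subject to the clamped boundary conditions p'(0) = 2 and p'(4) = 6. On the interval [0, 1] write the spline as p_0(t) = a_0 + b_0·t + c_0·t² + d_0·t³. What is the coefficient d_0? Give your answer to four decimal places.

With M_i denoting the second derivative at x_i, h_i = 1, 1, 1, 1, and Δ_i = (y_(i+1) − y_i)/h_i = 2, 8, -6, 8:
  1·M_0 + 4·M_1 + 1·M_2 = 6(Δ_1 - Δ_0) = 36
  1·M_1 + 4·M_2 + 1·M_3 = 6(Δ_2 - Δ_1) = -84
  1·M_2 + 4·M_3 + 1·M_4 = 6(Δ_3 - Δ_2) = 84
Clamped end conditions give two more equations: 2h_0·M_0 + h_0·M_1 = 6(Δ_0 - p'(0)) = 0 and h_3·M_3 + 2h_3·M_4 = 6(p'(4) - Δ_3) = -12.
Solving: M_0 = -71/7, M_1 = 142/7, M_2 = -35, M_3 = 250/7, M_4 = -167/7.
On [0, 1], with p_0(t) = a_0 + b_0·t + c_0·t² + d_0·t³: c_0 = M_0/2 = -71/14, d_0 = (M_1 - M_0)/(6h_0) = 71/14, b_0 = Δ_0 - h_0(2M_0 + M_1)/6 = 2.

5.0714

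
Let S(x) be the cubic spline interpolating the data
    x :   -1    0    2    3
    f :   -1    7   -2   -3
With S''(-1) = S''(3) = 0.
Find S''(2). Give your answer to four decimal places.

8.6250

Let σ_i = S''(x_i). Step sizes h_i = 1, 2, 1; slopes of the chords Δ_i = (y_(i+1) - y_i)/h_i = 8, -9/2, -1.
  1·σ_0 + 6·σ_1 + 2·σ_2 = 6(Δ_1 - Δ_0) = -75
  2·σ_1 + 6·σ_2 + 1·σ_3 = 6(Δ_2 - Δ_1) = 21
Natural end conditions: σ_0 = σ_3 = 0.
Solving the tridiagonal system: σ_0 = 0, σ_1 = -123/8, σ_2 = 69/8, σ_3 = 0.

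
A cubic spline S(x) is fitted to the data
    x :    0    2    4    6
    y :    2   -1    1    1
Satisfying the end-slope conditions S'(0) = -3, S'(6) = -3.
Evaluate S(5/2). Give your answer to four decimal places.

-0.8281

With M_i denoting the second derivative at x_i, h_i = 2, 2, 2, and Δ_i = (y_(i+1) − y_i)/h_i = -3/2, 1, 0:
  2·M_0 + 8·M_1 + 2·M_2 = 6(Δ_1 - Δ_0) = 15
  2·M_1 + 8·M_2 + 2·M_3 = 6(Δ_2 - Δ_1) = -6
Clamped end conditions give two more equations: 2h_0·M_0 + h_0·M_1 = 6(Δ_0 - S'(0)) = 9 and h_2·M_2 + 2h_2·M_3 = 6(S'(6) - Δ_2) = -18.
Forward elimination and back-substitution give M_0 = 3/2, M_1 = 3/2, M_2 = 0, M_3 = -9/2.
On [2, 4], S(x) = -1 + 0·(x - 2) + 3/4·(x - 2)² - 1/8·(x - 2)³.
With (x - 2) = 1/2: S(5/2) = -53/64.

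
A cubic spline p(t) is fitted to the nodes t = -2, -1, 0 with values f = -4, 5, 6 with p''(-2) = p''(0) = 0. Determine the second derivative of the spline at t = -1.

Let M_i = p''(x_i). Step sizes h_i = 1, 1; slopes of the chords Δ_i = (y_(i+1) - y_i)/h_i = 9, 1.
  1·M_0 + 4·M_1 + 1·M_2 = 6(Δ_1 - Δ_0) = -48
Natural end conditions: M_0 = M_2 = 0.
Forward elimination and back-substitution give M_0 = 0, M_1 = -12, M_2 = 0.

-12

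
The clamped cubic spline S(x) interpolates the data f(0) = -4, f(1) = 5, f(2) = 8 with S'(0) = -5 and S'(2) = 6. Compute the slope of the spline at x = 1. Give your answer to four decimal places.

Put σ_i = S'' at the i-th knot. Here h = (1, 1) and Δ = (9, 3), so the interior equations h_(i-1)·σ_(i-1) + 2(h_(i-1)+h_i)·σ_i + h_i·σ_(i+1) = 6(Δ_i − Δ_(i-1)) read
  1·σ_0 + 4·σ_1 + 1·σ_2 = 6(Δ_1 - Δ_0) = -36
Clamped end conditions give two more equations: 2h_0·σ_0 + h_0·σ_1 = 6(Δ_0 - S'(0)) = 84 and h_1·σ_1 + 2h_1·σ_2 = 6(S'(2) - Δ_1) = 18.
Solving the tridiagonal system: σ_0 = 113/2, σ_1 = -29, σ_2 = 47/2.
On [1, 2], S'(x) = b_1 + 2c_1·(x - 1) + 3d_1·(x - 1)² with b_1 = Δ_1 - h_1(2σ_1 + σ_2)/6 = 35/4, c_1 = σ_1/2 = -29/2, d_1 = (σ_2 - σ_1)/(6h_1) = 35/4. So S'(1) = 35/4.

8.7500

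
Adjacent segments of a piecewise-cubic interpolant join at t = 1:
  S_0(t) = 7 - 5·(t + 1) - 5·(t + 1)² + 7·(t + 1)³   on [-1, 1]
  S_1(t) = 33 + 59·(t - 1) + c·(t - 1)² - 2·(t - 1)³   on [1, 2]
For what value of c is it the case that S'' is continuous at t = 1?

S_0''(t) = -10 + 42·(t + 1), so S_0''(1) = 74. On the right, S_1''(1) = 2c, so c = 37.

37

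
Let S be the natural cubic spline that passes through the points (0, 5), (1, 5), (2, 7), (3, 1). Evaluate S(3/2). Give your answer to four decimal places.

6.4500

Write σ_i for S''(x_i). With h_i = 1, 1, 1 and divided differences Δ_i = 0, 2, -6, the continuity of S' gives the tridiagonal system
  1·σ_0 + 4·σ_1 + 1·σ_2 = 6(Δ_1 - Δ_0) = 12
  1·σ_1 + 4·σ_2 + 1·σ_3 = 6(Δ_2 - Δ_1) = -48
Natural end conditions: σ_0 = σ_3 = 0.
Hence σ_0 = 0, σ_1 = 32/5, σ_2 = -68/5, σ_3 = 0.
On [1, 2], S(t) = 5 + 32/15·(t - 1) + 16/5·(t - 1)² - 10/3·(t - 1)³.
With (t - 1) = 1/2: S(3/2) = 129/20.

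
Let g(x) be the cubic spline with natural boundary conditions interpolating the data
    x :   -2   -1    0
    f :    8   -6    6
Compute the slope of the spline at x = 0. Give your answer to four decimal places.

Write M_i for g''(x_i). With h_i = 1, 1 and divided differences Δ_i = -14, 12, the continuity of g' gives the tridiagonal system
  1·M_0 + 4·M_1 + 1·M_2 = 6(Δ_1 - Δ_0) = 156
Natural end conditions: M_0 = M_2 = 0.
Solving: M_0 = 0, M_1 = 39, M_2 = 0.
On [-1, 0], g'(x) = b_1 + 2c_1·(x + 1) + 3d_1·(x + 1)² with b_1 = Δ_1 - h_1(2M_1 + M_2)/6 = -1, c_1 = M_1/2 = 39/2, d_1 = (M_2 - M_1)/(6h_1) = -13/2. So g'(0) = 37/2.

18.5000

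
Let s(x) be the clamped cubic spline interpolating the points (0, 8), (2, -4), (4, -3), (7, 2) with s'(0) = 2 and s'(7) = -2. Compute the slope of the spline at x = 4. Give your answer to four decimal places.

3.5000

With σ_i denoting the second derivative at x_i, h_i = 2, 2, 3, and Δ_i = (y_(i+1) − y_i)/h_i = -6, 1/2, 5/3:
  2·σ_0 + 8·σ_1 + 2·σ_2 = 6(Δ_1 - Δ_0) = 39
  2·σ_1 + 10·σ_2 + 3·σ_3 = 6(Δ_2 - Δ_1) = 7
Clamped end conditions give two more equations: 2h_0·σ_0 + h_0·σ_1 = 6(Δ_0 - s'(0)) = -48 and h_2·σ_2 + 2h_2·σ_3 = 6(s'(7) - Δ_2) = -22.
Forward elimination and back-substitution give σ_0 = -33/2, σ_1 = 9, σ_2 = 0, σ_3 = -11/3.
On [4, 7], s'(x) = b_2 + 2c_2·(x - 4) + 3d_2·(x - 4)² with b_2 = Δ_2 - h_2(2σ_2 + σ_3)/6 = 7/2, c_2 = σ_2/2 = 0, d_2 = (σ_3 - σ_2)/(6h_2) = -11/54. So s'(4) = 7/2.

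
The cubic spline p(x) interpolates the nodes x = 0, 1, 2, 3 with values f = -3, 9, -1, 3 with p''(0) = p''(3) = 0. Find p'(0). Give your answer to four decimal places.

18.8000

Write M_i for p''(x_i). With h_i = 1, 1, 1 and divided differences Δ_i = 12, -10, 4, the continuity of p' gives the tridiagonal system
  1·M_0 + 4·M_1 + 1·M_2 = 6(Δ_1 - Δ_0) = -132
  1·M_1 + 4·M_2 + 1·M_3 = 6(Δ_2 - Δ_1) = 84
Natural end conditions: M_0 = M_3 = 0.
Forward elimination and back-substitution give M_0 = 0, M_1 = -204/5, M_2 = 156/5, M_3 = 0.
On [0, 1], p'(x) = b_0 + 2c_0·x + 3d_0·x² with b_0 = Δ_0 - h_0(2M_0 + M_1)/6 = 94/5, c_0 = M_0/2 = 0, d_0 = (M_1 - M_0)/(6h_0) = -34/5. So p'(0) = 94/5.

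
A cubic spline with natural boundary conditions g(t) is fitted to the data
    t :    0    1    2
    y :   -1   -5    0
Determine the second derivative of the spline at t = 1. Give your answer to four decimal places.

Let m_i = g''(x_i). Step sizes h_i = 1, 1; slopes of the chords Δ_i = (y_(i+1) - y_i)/h_i = -4, 5.
  1·m_0 + 4·m_1 + 1·m_2 = 6(Δ_1 - Δ_0) = 54
Natural end conditions: m_0 = m_2 = 0.
Hence m_0 = 0, m_1 = 27/2, m_2 = 0.

13.5000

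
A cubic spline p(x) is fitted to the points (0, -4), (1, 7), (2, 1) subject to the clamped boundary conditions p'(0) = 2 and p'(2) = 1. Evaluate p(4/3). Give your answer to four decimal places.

5.8148

Let M_i = p''(x_i). Step sizes h_i = 1, 1; slopes of the chords Δ_i = (y_(i+1) - y_i)/h_i = 11, -6.
  1·M_0 + 4·M_1 + 1·M_2 = 6(Δ_1 - Δ_0) = -102
Clamped end conditions give two more equations: 2h_0·M_0 + h_0·M_1 = 6(Δ_0 - p'(0)) = 54 and h_1·M_1 + 2h_1·M_2 = 6(p'(2) - Δ_1) = 42.
Forward elimination and back-substitution give M_0 = 52, M_1 = -50, M_2 = 46.
On [1, 2], p(x) = 7 + 3·(x - 1) - 25·(x - 1)² + 16·(x - 1)³.
With (x - 1) = 1/3: p(4/3) = 157/27.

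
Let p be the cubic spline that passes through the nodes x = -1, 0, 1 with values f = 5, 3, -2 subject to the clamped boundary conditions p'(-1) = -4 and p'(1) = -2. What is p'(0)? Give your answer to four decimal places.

-3.7500

Write m_i for p''(x_i). With h_i = 1, 1 and divided differences Δ_i = -2, -5, the continuity of p' gives the tridiagonal system
  1·m_0 + 4·m_1 + 1·m_2 = 6(Δ_1 - Δ_0) = -18
Clamped end conditions give two more equations: 2h_0·m_0 + h_0·m_1 = 6(Δ_0 - p'(-1)) = 12 and h_1·m_1 + 2h_1·m_2 = 6(p'(1) - Δ_1) = 18.
Hence m_0 = 23/2, m_1 = -11, m_2 = 29/2.
On [0, 1], p'(x) = b_1 + 2c_1·x + 3d_1·x² with b_1 = Δ_1 - h_1(2m_1 + m_2)/6 = -15/4, c_1 = m_1/2 = -11/2, d_1 = (m_2 - m_1)/(6h_1) = 17/4. So p'(0) = -15/4.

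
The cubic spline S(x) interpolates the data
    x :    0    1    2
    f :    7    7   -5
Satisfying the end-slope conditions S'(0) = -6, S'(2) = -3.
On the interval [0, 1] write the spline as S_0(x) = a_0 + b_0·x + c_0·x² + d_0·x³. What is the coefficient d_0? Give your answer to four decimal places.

Write M_i for S''(x_i). With h_i = 1, 1 and divided differences Δ_i = 0, -12, the continuity of S' gives the tridiagonal system
  1·M_0 + 4·M_1 + 1·M_2 = 6(Δ_1 - Δ_0) = -72
Clamped end conditions give two more equations: 2h_0·M_0 + h_0·M_1 = 6(Δ_0 - S'(0)) = 36 and h_1·M_1 + 2h_1·M_2 = 6(S'(2) - Δ_1) = 54.
Forward elimination and back-substitution give M_0 = 75/2, M_1 = -39, M_2 = 93/2.
On [0, 1], with S_0(x) = a_0 + b_0·x + c_0·x² + d_0·x³: c_0 = M_0/2 = 75/4, d_0 = (M_1 - M_0)/(6h_0) = -51/4, b_0 = Δ_0 - h_0(2M_0 + M_1)/6 = -6.

-12.7500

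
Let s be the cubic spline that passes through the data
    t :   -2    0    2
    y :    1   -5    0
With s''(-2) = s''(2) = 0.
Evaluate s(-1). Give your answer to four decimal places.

With m_i denoting the second derivative at x_i, h_i = 2, 2, and Δ_i = (y_(i+1) − y_i)/h_i = -3, 5/2:
  2·m_0 + 8·m_1 + 2·m_2 = 6(Δ_1 - Δ_0) = 33
Natural end conditions: m_0 = m_2 = 0.
Forward elimination and back-substitution give m_0 = 0, m_1 = 33/8, m_2 = 0.
On [-2, 0], s(t) = 1 - 35/8·(t + 2) + 0·(t + 2)² + 11/32·(t + 2)³.
With (t + 2) = 1: s(-1) = -97/32.

-3.0313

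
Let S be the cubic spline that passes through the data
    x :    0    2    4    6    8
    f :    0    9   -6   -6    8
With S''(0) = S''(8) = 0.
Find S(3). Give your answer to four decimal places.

Write σ_i for S''(x_i). With h_i = 2, 2, 2, 2 and divided differences Δ_i = 9/2, -15/2, 0, 7, the continuity of S' gives the tridiagonal system
  2·σ_0 + 8·σ_1 + 2·σ_2 = 6(Δ_1 - Δ_0) = -72
  2·σ_1 + 8·σ_2 + 2·σ_3 = 6(Δ_2 - Δ_1) = 45
  2·σ_2 + 8·σ_3 + 2·σ_4 = 6(Δ_3 - Δ_2) = 42
Natural end conditions: σ_0 = σ_4 = 0.
Forward elimination and back-substitution give σ_0 = 0, σ_1 = -87/8, σ_2 = 15/2, σ_3 = 27/8, σ_4 = 0.
On [2, 4], S(x) = 9 - 11/4·(x - 2) - 87/16·(x - 2)² + 49/32·(x - 2)³.
With (x - 2) = 1: S(3) = 75/32.

2.3438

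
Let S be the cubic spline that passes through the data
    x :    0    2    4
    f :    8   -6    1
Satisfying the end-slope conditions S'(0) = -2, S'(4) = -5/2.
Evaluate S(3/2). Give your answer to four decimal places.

Let m_i = S''(x_i). Step sizes h_i = 2, 2; slopes of the chords Δ_i = (y_(i+1) - y_i)/h_i = -7, 7/2.
  2·m_0 + 8·m_1 + 2·m_2 = 6(Δ_1 - Δ_0) = 63
Clamped end conditions give two more equations: 2h_0·m_0 + h_0·m_1 = 6(Δ_0 - S'(0)) = -30 and h_1·m_1 + 2h_1·m_2 = 6(S'(4) - Δ_1) = -36.
Solving the tridiagonal system: m_0 = -31/2, m_1 = 16, m_2 = -17.
On [0, 2], S(x) = 8 - 2·x - 31/4·x² + 21/8·x³.
With x = 3/2: S(3/2) = -229/64.

-3.5781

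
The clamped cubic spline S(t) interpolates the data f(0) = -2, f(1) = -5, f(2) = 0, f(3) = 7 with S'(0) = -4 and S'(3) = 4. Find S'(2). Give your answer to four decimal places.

Let σ_i = S''(x_i). Step sizes h_i = 1, 1, 1; slopes of the chords Δ_i = (y_(i+1) - y_i)/h_i = -3, 5, 7.
  1·σ_0 + 4·σ_1 + 1·σ_2 = 6(Δ_1 - Δ_0) = 48
  1·σ_1 + 4·σ_2 + 1·σ_3 = 6(Δ_2 - Δ_1) = 12
Clamped end conditions give two more equations: 2h_0·σ_0 + h_0·σ_1 = 6(Δ_0 - S'(0)) = 6 and h_2·σ_2 + 2h_2·σ_3 = 6(S'(3) - Δ_2) = -18.
Forward elimination and back-substitution give σ_0 = -46/15, σ_1 = 182/15, σ_2 = 38/15, σ_3 = -154/15.
On [2, 3], S'(t) = b_2 + 2c_2·(t - 2) + 3d_2·(t - 2)² with b_2 = Δ_2 - h_2(2σ_2 + σ_3)/6 = 118/15, c_2 = σ_2/2 = 19/15, d_2 = (σ_3 - σ_2)/(6h_2) = -32/15. So S'(2) = 118/15.

7.8667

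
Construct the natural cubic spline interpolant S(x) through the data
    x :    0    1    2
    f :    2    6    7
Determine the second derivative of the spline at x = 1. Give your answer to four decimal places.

Put m_i = S'' at the i-th knot. Here h = (1, 1) and Δ = (4, 1), so the interior equations h_(i-1)·m_(i-1) + 2(h_(i-1)+h_i)·m_i + h_i·m_(i+1) = 6(Δ_i − Δ_(i-1)) read
  1·m_0 + 4·m_1 + 1·m_2 = 6(Δ_1 - Δ_0) = -18
Natural end conditions: m_0 = m_2 = 0.
Solving the tridiagonal system: m_0 = 0, m_1 = -9/2, m_2 = 0.

-4.5000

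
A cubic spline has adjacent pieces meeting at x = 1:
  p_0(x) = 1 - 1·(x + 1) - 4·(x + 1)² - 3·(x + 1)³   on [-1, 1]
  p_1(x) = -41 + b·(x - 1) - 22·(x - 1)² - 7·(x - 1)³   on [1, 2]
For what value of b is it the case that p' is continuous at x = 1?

p_0'(x) = -1 - 8·(x + 1) - 9·(x + 1)², so p_0'(1) = -53. On the right, p_1'(1) = b, so b = -53.

-53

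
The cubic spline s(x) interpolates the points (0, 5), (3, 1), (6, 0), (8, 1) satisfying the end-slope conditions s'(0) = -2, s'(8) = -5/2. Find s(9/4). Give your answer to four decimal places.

Put M_i = s'' at the i-th knot. Here h = (3, 3, 2) and Δ = (-4/3, -1/3, 1/2), so the interior equations h_(i-1)·M_(i-1) + 2(h_(i-1)+h_i)·M_i + h_i·M_(i+1) = 6(Δ_i − Δ_(i-1)) read
  3·M_0 + 12·M_1 + 3·M_2 = 6(Δ_1 - Δ_0) = 6
  3·M_1 + 10·M_2 + 2·M_3 = 6(Δ_2 - Δ_1) = 5
Clamped end conditions give two more equations: 2h_0·M_0 + h_0·M_1 = 6(Δ_0 - s'(0)) = 4 and h_2·M_2 + 2h_2·M_3 = 6(s'(8) - Δ_2) = -18.
Solving: M_0 = 40/57, M_1 = -4/57, M_2 = 30/19, M_3 = -201/38.
On [0, 3], s(x) = 5 - 2·x + 20/57·x² - 22/513·x³.
With x = 9/4: s(9/4) = 1087/608.

1.7878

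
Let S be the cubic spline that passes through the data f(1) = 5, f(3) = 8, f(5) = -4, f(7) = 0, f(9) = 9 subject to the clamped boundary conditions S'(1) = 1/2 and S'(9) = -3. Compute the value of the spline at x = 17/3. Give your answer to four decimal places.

With M_i denoting the second derivative at x_i, h_i = 2, 2, 2, 2, and Δ_i = (y_(i+1) − y_i)/h_i = 3/2, -6, 2, 9/2:
  2·M_0 + 8·M_1 + 2·M_2 = 6(Δ_1 - Δ_0) = -45
  2·M_1 + 8·M_2 + 2·M_3 = 6(Δ_2 - Δ_1) = 48
  2·M_2 + 8·M_3 + 2·M_4 = 6(Δ_3 - Δ_2) = 15
Clamped end conditions give two more equations: 2h_0·M_0 + h_0·M_1 = 6(Δ_0 - S'(1)) = 6 and h_3·M_3 + 2h_3·M_4 = 6(S'(9) - Δ_3) = -45.
Solving the tridiagonal system: M_0 = 671/112, M_1 = -503/56, M_2 = 119/16, M_3 = 181/56, M_4 = -1441/112.
On [5, 7], S(x) = -4 - 113/28·(x - 5) + 119/32·(x - 5)² - 157/448·(x - 5)³.
With (x - 5) = 2/3: S(17/3) = -3887/756.

-5.1415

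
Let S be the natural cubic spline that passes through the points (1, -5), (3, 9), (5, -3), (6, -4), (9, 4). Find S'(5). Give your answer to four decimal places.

-4.1764

Write M_i for S''(x_i). With h_i = 2, 2, 1, 3 and divided differences Δ_i = 7, -6, -1, 8/3, the continuity of S' gives the tridiagonal system
  2·M_0 + 8·M_1 + 2·M_2 = 6(Δ_1 - Δ_0) = -78
  2·M_1 + 6·M_2 + 1·M_3 = 6(Δ_2 - Δ_1) = 30
  1·M_2 + 8·M_3 + 3·M_4 = 6(Δ_3 - Δ_2) = 22
Natural end conditions: M_0 = M_4 = 0.
Forward elimination and back-substitution give M_0 = 0, M_1 = -2051/172, M_2 = 374/43, M_3 = 143/86, M_4 = 0.
On [5, 6], S'(t) = b_2 + 2c_2·(t - 5) + 3d_2·(t - 5)² with b_2 = Δ_2 - h_2(2M_2 + M_3)/6 = -2155/516, c_2 = M_2/2 = 187/43, d_2 = (M_3 - M_2)/(6h_2) = -605/516. So S'(5) = -2155/516.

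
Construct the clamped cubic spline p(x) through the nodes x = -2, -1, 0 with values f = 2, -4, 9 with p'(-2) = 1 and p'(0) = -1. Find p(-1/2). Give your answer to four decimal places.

3.2813

Write M_i for p''(x_i). With h_i = 1, 1 and divided differences Δ_i = -6, 13, the continuity of p' gives the tridiagonal system
  1·M_0 + 4·M_1 + 1·M_2 = 6(Δ_1 - Δ_0) = 114
Clamped end conditions give two more equations: 2h_0·M_0 + h_0·M_1 = 6(Δ_0 - p'(-2)) = -42 and h_1·M_1 + 2h_1·M_2 = 6(p'(0) - Δ_1) = -84.
Solving the tridiagonal system: M_0 = -101/2, M_1 = 59, M_2 = -143/2.
On [-1, 0], p(x) = -4 + 21/4·(x + 1) + 59/2·(x + 1)² - 87/4·(x + 1)³.
With (x + 1) = 1/2: p(-1/2) = 105/32.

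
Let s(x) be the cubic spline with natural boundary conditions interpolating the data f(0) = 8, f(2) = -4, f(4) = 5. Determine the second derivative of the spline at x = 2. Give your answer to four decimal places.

7.8750

Let M_i = s''(x_i). Step sizes h_i = 2, 2; slopes of the chords Δ_i = (y_(i+1) - y_i)/h_i = -6, 9/2.
  2·M_0 + 8·M_1 + 2·M_2 = 6(Δ_1 - Δ_0) = 63
Natural end conditions: M_0 = M_2 = 0.
Solving: M_0 = 0, M_1 = 63/8, M_2 = 0.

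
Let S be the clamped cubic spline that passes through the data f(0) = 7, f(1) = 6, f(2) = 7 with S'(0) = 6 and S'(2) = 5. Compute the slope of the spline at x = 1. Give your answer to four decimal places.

Put m_i = S'' at the i-th knot. Here h = (1, 1) and Δ = (-1, 1), so the interior equations h_(i-1)·m_(i-1) + 2(h_(i-1)+h_i)·m_i + h_i·m_(i+1) = 6(Δ_i − Δ_(i-1)) read
  1·m_0 + 4·m_1 + 1·m_2 = 6(Δ_1 - Δ_0) = 12
Clamped end conditions give two more equations: 2h_0·m_0 + h_0·m_1 = 6(Δ_0 - S'(0)) = -42 and h_1·m_1 + 2h_1·m_2 = 6(S'(2) - Δ_1) = 24.
Forward elimination and back-substitution give m_0 = -49/2, m_1 = 7, m_2 = 17/2.
On [1, 2], S'(x) = b_1 + 2c_1·(x - 1) + 3d_1·(x - 1)² with b_1 = Δ_1 - h_1(2m_1 + m_2)/6 = -11/4, c_1 = m_1/2 = 7/2, d_1 = (m_2 - m_1)/(6h_1) = 1/4. So S'(1) = -11/4.

-2.7500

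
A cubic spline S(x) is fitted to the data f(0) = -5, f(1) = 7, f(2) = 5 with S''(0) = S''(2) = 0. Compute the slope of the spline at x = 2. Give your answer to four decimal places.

Let M_i = S''(x_i). Step sizes h_i = 1, 1; slopes of the chords Δ_i = (y_(i+1) - y_i)/h_i = 12, -2.
  1·M_0 + 4·M_1 + 1·M_2 = 6(Δ_1 - Δ_0) = -84
Natural end conditions: M_0 = M_2 = 0.
Hence M_0 = 0, M_1 = -21, M_2 = 0.
On [1, 2], S'(x) = b_1 + 2c_1·(x - 1) + 3d_1·(x - 1)² with b_1 = Δ_1 - h_1(2M_1 + M_2)/6 = 5, c_1 = M_1/2 = -21/2, d_1 = (M_2 - M_1)/(6h_1) = 7/2. So S'(2) = -11/2.

-5.5000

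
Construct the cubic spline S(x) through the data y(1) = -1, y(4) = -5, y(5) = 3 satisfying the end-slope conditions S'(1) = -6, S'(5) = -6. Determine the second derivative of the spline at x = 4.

14

Let M_i = S''(x_i). Step sizes h_i = 3, 1; slopes of the chords Δ_i = (y_(i+1) - y_i)/h_i = -4/3, 8.
  3·M_0 + 8·M_1 + 1·M_2 = 6(Δ_1 - Δ_0) = 56
Clamped end conditions give two more equations: 2h_0·M_0 + h_0·M_1 = 6(Δ_0 - S'(1)) = 28 and h_1·M_1 + 2h_1·M_2 = 6(S'(5) - Δ_1) = -84.
Solving the tridiagonal system: M_0 = -7/3, M_1 = 14, M_2 = -49.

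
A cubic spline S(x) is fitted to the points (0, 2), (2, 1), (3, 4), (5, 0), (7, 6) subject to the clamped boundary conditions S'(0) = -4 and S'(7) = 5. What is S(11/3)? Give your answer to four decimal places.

3.4086

Write σ_i for S''(x_i). With h_i = 2, 1, 2, 2 and divided differences Δ_i = -1/2, 3, -2, 3, the continuity of S' gives the tridiagonal system
  2·σ_0 + 6·σ_1 + 1·σ_2 = 6(Δ_1 - Δ_0) = 21
  1·σ_1 + 6·σ_2 + 2·σ_3 = 6(Δ_2 - Δ_1) = -30
  2·σ_2 + 8·σ_3 + 2·σ_4 = 6(Δ_3 - Δ_2) = 30
Clamped end conditions give two more equations: 2h_0·σ_0 + h_0·σ_1 = 6(Δ_0 - S'(0)) = 21 and h_3·σ_3 + 2h_3·σ_4 = 6(S'(7) - Δ_3) = 12.
Hence σ_0 = 843/244, σ_1 = 219/61, σ_2 = -909/122, σ_3 = 339/61, σ_4 = 27/122.
On [3, 5], S(x) = 4 + 68/61·(x - 3) - 909/244·(x - 3)² + 529/488·(x - 3)³.
With (x - 3) = 2/3: S(11/3) = 5614/1647.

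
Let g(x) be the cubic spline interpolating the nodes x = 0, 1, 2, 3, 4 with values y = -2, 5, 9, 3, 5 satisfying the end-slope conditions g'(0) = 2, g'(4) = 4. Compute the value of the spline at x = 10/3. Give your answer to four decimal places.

With m_i denoting the second derivative at x_i, h_i = 1, 1, 1, 1, and Δ_i = (y_(i+1) − y_i)/h_i = 7, 4, -6, 2:
  1·m_0 + 4·m_1 + 1·m_2 = 6(Δ_1 - Δ_0) = -18
  1·m_1 + 4·m_2 + 1·m_3 = 6(Δ_2 - Δ_1) = -60
  1·m_2 + 4·m_3 + 1·m_4 = 6(Δ_3 - Δ_2) = 48
Clamped end conditions give two more equations: 2h_0·m_0 + h_0·m_1 = 6(Δ_0 - g'(0)) = 30 and h_3·m_3 + 2h_3·m_4 = 6(g'(4) - Δ_3) = 12.
Solving: m_0 = 479/28, m_1 = -59/14, m_2 = -73/4, m_3 = 241/14, m_4 = -73/28.
On [3, 4], g(x) = 3 - 185/56·(x - 3) + 241/28·(x - 3)² - 185/56·(x - 3)³.
With (x - 3) = 1/3: g(10/3) = 1033/378.

2.7328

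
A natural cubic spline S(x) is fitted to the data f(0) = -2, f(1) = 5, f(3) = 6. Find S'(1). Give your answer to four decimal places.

Put M_i = S'' at the i-th knot. Here h = (1, 2) and Δ = (7, 1/2), so the interior equations h_(i-1)·M_(i-1) + 2(h_(i-1)+h_i)·M_i + h_i·M_(i+1) = 6(Δ_i − Δ_(i-1)) read
  1·M_0 + 6·M_1 + 2·M_2 = 6(Δ_1 - Δ_0) = -39
Natural end conditions: M_0 = M_2 = 0.
Forward elimination and back-substitution give M_0 = 0, M_1 = -13/2, M_2 = 0.
On [1, 3], S'(x) = b_1 + 2c_1·(x - 1) + 3d_1·(x - 1)² with b_1 = Δ_1 - h_1(2M_1 + M_2)/6 = 29/6, c_1 = M_1/2 = -13/4, d_1 = (M_2 - M_1)/(6h_1) = 13/24. So S'(1) = 29/6.

4.8333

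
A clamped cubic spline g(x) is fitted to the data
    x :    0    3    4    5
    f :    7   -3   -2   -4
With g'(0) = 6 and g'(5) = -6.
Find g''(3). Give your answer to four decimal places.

8.9655

With M_i denoting the second derivative at x_i, h_i = 3, 1, 1, and Δ_i = (y_(i+1) − y_i)/h_i = -10/3, 1, -2:
  3·M_0 + 8·M_1 + 1·M_2 = 6(Δ_1 - Δ_0) = 26
  1·M_1 + 4·M_2 + 1·M_3 = 6(Δ_2 - Δ_1) = -18
Clamped end conditions give two more equations: 2h_0·M_0 + h_0·M_1 = 6(Δ_0 - g'(0)) = -56 and h_2·M_2 + 2h_2·M_3 = 6(g'(5) - Δ_2) = -24.
Hence M_0 = -1202/87, M_1 = 260/29, M_2 = -124/29, M_3 = -286/29.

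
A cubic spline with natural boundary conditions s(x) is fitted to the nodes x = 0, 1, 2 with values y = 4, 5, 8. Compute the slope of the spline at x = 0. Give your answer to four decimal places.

Write M_i for s''(x_i). With h_i = 1, 1 and divided differences Δ_i = 1, 3, the continuity of s' gives the tridiagonal system
  1·M_0 + 4·M_1 + 1·M_2 = 6(Δ_1 - Δ_0) = 12
Natural end conditions: M_0 = M_2 = 0.
Solving: M_0 = 0, M_1 = 3, M_2 = 0.
On [0, 1], s'(x) = b_0 + 2c_0·x + 3d_0·x² with b_0 = Δ_0 - h_0(2M_0 + M_1)/6 = 1/2, c_0 = M_0/2 = 0, d_0 = (M_1 - M_0)/(6h_0) = 1/2. So s'(0) = 1/2.

0.5000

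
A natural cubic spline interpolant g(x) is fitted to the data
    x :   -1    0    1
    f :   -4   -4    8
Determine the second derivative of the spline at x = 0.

18

Put m_i = g'' at the i-th knot. Here h = (1, 1) and Δ = (0, 12), so the interior equations h_(i-1)·m_(i-1) + 2(h_(i-1)+h_i)·m_i + h_i·m_(i+1) = 6(Δ_i − Δ_(i-1)) read
  1·m_0 + 4·m_1 + 1·m_2 = 6(Δ_1 - Δ_0) = 72
Natural end conditions: m_0 = m_2 = 0.
Forward elimination and back-substitution give m_0 = 0, m_1 = 18, m_2 = 0.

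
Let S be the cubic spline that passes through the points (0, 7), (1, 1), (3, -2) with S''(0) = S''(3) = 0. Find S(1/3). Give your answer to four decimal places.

Write σ_i for S''(x_i). With h_i = 1, 2 and divided differences Δ_i = -6, -3/2, the continuity of S' gives the tridiagonal system
  1·σ_0 + 6·σ_1 + 2·σ_2 = 6(Δ_1 - Δ_0) = 27
Natural end conditions: σ_0 = σ_2 = 0.
Solving: σ_0 = 0, σ_1 = 9/2, σ_2 = 0.
On [0, 1], S(x) = 7 - 27/4·x + 0·x² + 3/4·x³.
With x = 1/3: S(1/3) = 43/9.

4.7778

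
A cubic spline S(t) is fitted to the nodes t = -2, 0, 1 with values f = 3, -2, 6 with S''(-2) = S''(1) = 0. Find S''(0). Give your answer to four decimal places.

10.5000

Put m_i = S'' at the i-th knot. Here h = (2, 1) and Δ = (-5/2, 8), so the interior equations h_(i-1)·m_(i-1) + 2(h_(i-1)+h_i)·m_i + h_i·m_(i+1) = 6(Δ_i − Δ_(i-1)) read
  2·m_0 + 6·m_1 + 1·m_2 = 6(Δ_1 - Δ_0) = 63
Natural end conditions: m_0 = m_2 = 0.
Hence m_0 = 0, m_1 = 21/2, m_2 = 0.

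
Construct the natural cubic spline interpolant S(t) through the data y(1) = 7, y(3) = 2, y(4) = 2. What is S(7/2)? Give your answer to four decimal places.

1.8438

Let M_i = S''(x_i). Step sizes h_i = 2, 1; slopes of the chords Δ_i = (y_(i+1) - y_i)/h_i = -5/2, 0.
  2·M_0 + 6·M_1 + 1·M_2 = 6(Δ_1 - Δ_0) = 15
Natural end conditions: M_0 = M_2 = 0.
Solving: M_0 = 0, M_1 = 5/2, M_2 = 0.
On [3, 4], S(t) = 2 - 5/6·(t - 3) + 5/4·(t - 3)² - 5/12·(t - 3)³.
With (t - 3) = 1/2: S(7/2) = 59/32.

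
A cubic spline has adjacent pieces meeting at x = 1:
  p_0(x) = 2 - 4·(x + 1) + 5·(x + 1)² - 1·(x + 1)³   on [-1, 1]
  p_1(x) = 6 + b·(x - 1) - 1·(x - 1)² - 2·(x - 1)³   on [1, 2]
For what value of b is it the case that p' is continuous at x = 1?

4

p_0'(x) = -4 + 10·(x + 1) - 3·(x + 1)², so p_0'(1) = 4. On the right, p_1'(1) = b, so b = 4.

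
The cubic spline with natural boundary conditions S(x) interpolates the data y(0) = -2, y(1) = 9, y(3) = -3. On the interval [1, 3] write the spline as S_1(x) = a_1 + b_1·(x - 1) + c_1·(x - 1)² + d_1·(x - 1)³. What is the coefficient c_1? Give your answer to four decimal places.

-8.5000

Write m_i for S''(x_i). With h_i = 1, 2 and divided differences Δ_i = 11, -6, the continuity of S' gives the tridiagonal system
  1·m_0 + 6·m_1 + 2·m_2 = 6(Δ_1 - Δ_0) = -102
Natural end conditions: m_0 = m_2 = 0.
Solving the tridiagonal system: m_0 = 0, m_1 = -17, m_2 = 0.
On [1, 3], with S_1(x) = a_1 + b_1·(x - 1) + c_1·(x - 1)² + d_1·(x - 1)³: c_1 = m_1/2 = -17/2, d_1 = (m_2 - m_1)/(6h_1) = 17/12, b_1 = Δ_1 - h_1(2m_1 + m_2)/6 = 16/3.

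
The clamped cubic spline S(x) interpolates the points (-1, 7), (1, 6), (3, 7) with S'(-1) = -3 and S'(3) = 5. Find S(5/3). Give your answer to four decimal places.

5.3704

Let M_i = S''(x_i). Step sizes h_i = 2, 2; slopes of the chords Δ_i = (y_(i+1) - y_i)/h_i = -1/2, 1/2.
  2·M_0 + 8·M_1 + 2·M_2 = 6(Δ_1 - Δ_0) = 6
Clamped end conditions give two more equations: 2h_0·M_0 + h_0·M_1 = 6(Δ_0 - S'(-1)) = 15 and h_1·M_1 + 2h_1·M_2 = 6(S'(3) - Δ_1) = 27.
Solving the tridiagonal system: M_0 = 5, M_1 = -5/2, M_2 = 8.
On [1, 3], S(x) = 6 - 1/2·(x - 1) - 5/4·(x - 1)² + 7/8·(x - 1)³.
With (x - 1) = 2/3: S(5/3) = 145/27.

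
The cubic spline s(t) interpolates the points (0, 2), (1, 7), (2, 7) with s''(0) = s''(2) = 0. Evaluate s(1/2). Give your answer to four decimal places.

Write M_i for s''(x_i). With h_i = 1, 1 and divided differences Δ_i = 5, 0, the continuity of s' gives the tridiagonal system
  1·M_0 + 4·M_1 + 1·M_2 = 6(Δ_1 - Δ_0) = -30
Natural end conditions: M_0 = M_2 = 0.
Hence M_0 = 0, M_1 = -15/2, M_2 = 0.
On [0, 1], s(t) = 2 + 25/4·t + 0·t² - 5/4·t³.
With t = 1/2: s(1/2) = 159/32.

4.9688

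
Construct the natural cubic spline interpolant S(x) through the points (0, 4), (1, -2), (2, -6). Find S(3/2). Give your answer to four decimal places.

-4.1875

Write M_i for S''(x_i). With h_i = 1, 1 and divided differences Δ_i = -6, -4, the continuity of S' gives the tridiagonal system
  1·M_0 + 4·M_1 + 1·M_2 = 6(Δ_1 - Δ_0) = 12
Natural end conditions: M_0 = M_2 = 0.
Solving the tridiagonal system: M_0 = 0, M_1 = 3, M_2 = 0.
On [1, 2], S(x) = -2 - 5·(x - 1) + 3/2·(x - 1)² - 1/2·(x - 1)³.
With (x - 1) = 1/2: S(3/2) = -67/16.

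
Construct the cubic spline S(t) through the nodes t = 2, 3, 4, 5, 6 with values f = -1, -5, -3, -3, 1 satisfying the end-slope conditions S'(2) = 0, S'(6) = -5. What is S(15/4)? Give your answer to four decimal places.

-3.5243

Put M_i = S'' at the i-th knot. Here h = (1, 1, 1, 1) and Δ = (-4, 2, 0, 4), so the interior equations h_(i-1)·M_(i-1) + 2(h_(i-1)+h_i)·M_i + h_i·M_(i+1) = 6(Δ_i − Δ_(i-1)) read
  1·M_0 + 4·M_1 + 1·M_2 = 6(Δ_1 - Δ_0) = 36
  1·M_1 + 4·M_2 + 1·M_3 = 6(Δ_2 - Δ_1) = -12
  1·M_2 + 4·M_3 + 1·M_4 = 6(Δ_3 - Δ_2) = 24
Clamped end conditions give two more equations: 2h_0·M_0 + h_0·M_1 = 6(Δ_0 - S'(2)) = -24 and h_3·M_3 + 2h_3·M_4 = 6(S'(6) - Δ_3) = -54.
Solving: M_0 = -575/28, M_1 = 239/14, M_2 = -47/4, M_3 = 251/14, M_4 = -1007/28.
On [3, 4], S(t) = -5 - 97/56·(t - 3) + 239/28·(t - 3)² - 269/56·(t - 3)³.
With (t - 3) = 3/4: S(15/4) = -12631/3584.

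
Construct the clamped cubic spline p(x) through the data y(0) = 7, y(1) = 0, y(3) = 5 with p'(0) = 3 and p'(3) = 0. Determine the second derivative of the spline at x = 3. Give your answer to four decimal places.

-14.2500

Put m_i = p'' at the i-th knot. Here h = (1, 2) and Δ = (-7, 5/2), so the interior equations h_(i-1)·m_(i-1) + 2(h_(i-1)+h_i)·m_i + h_i·m_(i+1) = 6(Δ_i − Δ_(i-1)) read
  1·m_0 + 6·m_1 + 2·m_2 = 6(Δ_1 - Δ_0) = 57
Clamped end conditions give two more equations: 2h_0·m_0 + h_0·m_1 = 6(Δ_0 - p'(0)) = -60 and h_1·m_1 + 2h_1·m_2 = 6(p'(3) - Δ_1) = -15.
Solving the tridiagonal system: m_0 = -81/2, m_1 = 21, m_2 = -57/4.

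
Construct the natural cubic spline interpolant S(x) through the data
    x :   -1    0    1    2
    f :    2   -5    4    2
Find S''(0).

With σ_i denoting the second derivative at x_i, h_i = 1, 1, 1, and Δ_i = (y_(i+1) − y_i)/h_i = -7, 9, -2:
  1·σ_0 + 4·σ_1 + 1·σ_2 = 6(Δ_1 - Δ_0) = 96
  1·σ_1 + 4·σ_2 + 1·σ_3 = 6(Δ_2 - Δ_1) = -66
Natural end conditions: σ_0 = σ_3 = 0.
Hence σ_0 = 0, σ_1 = 30, σ_2 = -24, σ_3 = 0.

30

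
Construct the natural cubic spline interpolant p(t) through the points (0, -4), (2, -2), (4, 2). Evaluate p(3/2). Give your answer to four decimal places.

Let M_i = p''(x_i). Step sizes h_i = 2, 2; slopes of the chords Δ_i = (y_(i+1) - y_i)/h_i = 1, 2.
  2·M_0 + 8·M_1 + 2·M_2 = 6(Δ_1 - Δ_0) = 6
Natural end conditions: M_0 = M_2 = 0.
Solving the tridiagonal system: M_0 = 0, M_1 = 3/4, M_2 = 0.
On [0, 2], p(t) = -4 + 3/4·t + 0·t² + 1/16·t³.
With t = 3/2: p(3/2) = -341/128.

-2.6641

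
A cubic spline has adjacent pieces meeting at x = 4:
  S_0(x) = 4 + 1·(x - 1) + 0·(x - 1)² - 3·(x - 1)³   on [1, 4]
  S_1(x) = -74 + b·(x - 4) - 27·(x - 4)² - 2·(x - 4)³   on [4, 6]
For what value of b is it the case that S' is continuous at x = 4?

-80

S_0'(x) = 1 + 0·(x - 1) - 9·(x - 1)², so S_0'(4) = -80. On the right, S_1'(4) = b, so b = -80.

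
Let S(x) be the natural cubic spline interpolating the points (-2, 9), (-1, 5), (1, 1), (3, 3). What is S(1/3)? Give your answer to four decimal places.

1.5926

Let σ_i = S''(x_i). Step sizes h_i = 1, 2, 2; slopes of the chords Δ_i = (y_(i+1) - y_i)/h_i = -4, -2, 1.
  1·σ_0 + 6·σ_1 + 2·σ_2 = 6(Δ_1 - Δ_0) = 12
  2·σ_1 + 8·σ_2 + 2·σ_3 = 6(Δ_2 - Δ_1) = 18
Natural end conditions: σ_0 = σ_3 = 0.
Forward elimination and back-substitution give σ_0 = 0, σ_1 = 15/11, σ_2 = 21/11, σ_3 = 0.
On [-1, 1], S(x) = 5 - 39/11·(x + 1) + 15/22·(x + 1)² + 1/22·(x + 1)³.
With (x + 1) = 4/3: S(1/3) = 43/27.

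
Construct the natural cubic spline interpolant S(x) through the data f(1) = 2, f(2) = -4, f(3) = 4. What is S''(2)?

21

Write σ_i for S''(x_i). With h_i = 1, 1 and divided differences Δ_i = -6, 8, the continuity of S' gives the tridiagonal system
  1·σ_0 + 4·σ_1 + 1·σ_2 = 6(Δ_1 - Δ_0) = 84
Natural end conditions: σ_0 = σ_2 = 0.
Solving the tridiagonal system: σ_0 = 0, σ_1 = 21, σ_2 = 0.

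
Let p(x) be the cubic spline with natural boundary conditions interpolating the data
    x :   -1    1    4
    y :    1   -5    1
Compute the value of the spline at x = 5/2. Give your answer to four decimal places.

Write m_i for p''(x_i). With h_i = 2, 3 and divided differences Δ_i = -3, 2, the continuity of p' gives the tridiagonal system
  2·m_0 + 10·m_1 + 3·m_2 = 6(Δ_1 - Δ_0) = 30
Natural end conditions: m_0 = m_2 = 0.
Solving the tridiagonal system: m_0 = 0, m_1 = 3, m_2 = 0.
On [1, 4], p(x) = -5 - 1·(x - 1) + 3/2·(x - 1)² - 1/6·(x - 1)³.
With (x - 1) = 3/2: p(5/2) = -59/16.

-3.6875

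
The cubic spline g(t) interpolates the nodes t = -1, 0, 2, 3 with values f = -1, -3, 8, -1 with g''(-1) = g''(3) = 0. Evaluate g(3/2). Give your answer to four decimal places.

With M_i denoting the second derivative at x_i, h_i = 1, 2, 1, and Δ_i = (y_(i+1) − y_i)/h_i = -2, 11/2, -9:
  1·M_0 + 6·M_1 + 2·M_2 = 6(Δ_1 - Δ_0) = 45
  2·M_1 + 6·M_2 + 1·M_3 = 6(Δ_2 - Δ_1) = -87
Natural end conditions: M_0 = M_3 = 0.
Hence M_0 = 0, M_1 = 111/8, M_2 = -153/8, M_3 = 0.
On [0, 2], g(t) = -3 + 21/8·t + 111/16·t² - 11/4·t³.
With t = 3/2: g(3/2) = 465/64.

7.2656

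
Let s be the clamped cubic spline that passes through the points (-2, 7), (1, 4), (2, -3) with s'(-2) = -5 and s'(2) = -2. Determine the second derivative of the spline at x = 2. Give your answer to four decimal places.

With M_i denoting the second derivative at x_i, h_i = 3, 1, and Δ_i = (y_(i+1) − y_i)/h_i = -1, -7:
  3·M_0 + 8·M_1 + 1·M_2 = 6(Δ_1 - Δ_0) = -36
Clamped end conditions give two more equations: 2h_0·M_0 + h_0·M_1 = 6(Δ_0 - s'(-2)) = 24 and h_1·M_1 + 2h_1·M_2 = 6(s'(2) - Δ_1) = 30.
Hence M_0 = 37/4, M_1 = -21/2, M_2 = 81/4.

20.2500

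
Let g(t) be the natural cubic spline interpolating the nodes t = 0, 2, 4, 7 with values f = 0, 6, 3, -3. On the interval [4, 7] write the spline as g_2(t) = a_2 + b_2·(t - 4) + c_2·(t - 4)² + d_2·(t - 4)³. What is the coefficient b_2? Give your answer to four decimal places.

-2.3947

With M_i denoting the second derivative at x_i, h_i = 2, 2, 3, and Δ_i = (y_(i+1) − y_i)/h_i = 3, -3/2, -2:
  2·M_0 + 8·M_1 + 2·M_2 = 6(Δ_1 - Δ_0) = -27
  2·M_1 + 10·M_2 + 3·M_3 = 6(Δ_2 - Δ_1) = -3
Natural end conditions: M_0 = M_3 = 0.
Hence M_0 = 0, M_1 = -66/19, M_2 = 15/38, M_3 = 0.
On [4, 7], with g_2(t) = a_2 + b_2·(t - 4) + c_2·(t - 4)² + d_2·(t - 4)³: c_2 = M_2/2 = 15/76, d_2 = (M_3 - M_2)/(6h_2) = -5/228, b_2 = Δ_2 - h_2(2M_2 + M_3)/6 = -91/38.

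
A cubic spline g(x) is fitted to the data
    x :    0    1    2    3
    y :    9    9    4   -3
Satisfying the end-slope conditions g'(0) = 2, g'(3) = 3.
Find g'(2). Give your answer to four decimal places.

With M_i denoting the second derivative at x_i, h_i = 1, 1, 1, and Δ_i = (y_(i+1) − y_i)/h_i = 0, -5, -7:
  1·M_0 + 4·M_1 + 1·M_2 = 6(Δ_1 - Δ_0) = -30
  1·M_1 + 4·M_2 + 1·M_3 = 6(Δ_2 - Δ_1) = -12
Clamped end conditions give two more equations: 2h_0·M_0 + h_0·M_1 = 6(Δ_0 - g'(0)) = -12 and h_2·M_2 + 2h_2·M_3 = 6(g'(3) - Δ_2) = 60.
Forward elimination and back-substitution give M_0 = -62/15, M_1 = -56/15, M_2 = -164/15, M_3 = 532/15.
On [2, 3], g'(x) = b_2 + 2c_2·(x - 2) + 3d_2·(x - 2)² with b_2 = Δ_2 - h_2(2M_2 + M_3)/6 = -139/15, c_2 = M_2/2 = -82/15, d_2 = (M_3 - M_2)/(6h_2) = 116/15. So g'(2) = -139/15.

-9.2667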